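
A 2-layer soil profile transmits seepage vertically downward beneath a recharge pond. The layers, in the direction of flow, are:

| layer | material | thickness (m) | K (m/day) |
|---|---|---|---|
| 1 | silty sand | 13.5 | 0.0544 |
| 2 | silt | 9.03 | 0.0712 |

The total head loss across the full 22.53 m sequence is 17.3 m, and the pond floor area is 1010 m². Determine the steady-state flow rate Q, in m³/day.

46.6

Flow is perpendicular to layering, so the layers act in series and the equivalent K is the thickness-weighted harmonic mean.
Total thickness L = 13.5 + 9.03 = 22.53 m.
Σ(b_i/K_i) = 13.5/0.0544 + 9.03/0.0712 = 375.0 d.
K_eq = L / Σ(b_i/K_i) = 22.53 / 375.0 = 0.06008 m/day.
Q = K_eq · A · (Δh/L) = 0.06008 × 1010 × (17.3/22.53) = 46.60 m³/day.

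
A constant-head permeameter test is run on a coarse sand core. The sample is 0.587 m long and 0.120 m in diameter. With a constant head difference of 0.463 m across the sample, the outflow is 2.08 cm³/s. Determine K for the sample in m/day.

20.1

Cross-sectional area A = π·(d/2)² = π × (0.120/2)² = 0.01131 m².
Convert discharge: 2.08 cm³/s = 2.080e-06 m³/s.
Darcy's law rearranged: K = Q·L / (A·Δh) = 2.080e-06 × 0.587 / (0.01131 × 0.463) = 0.0002332 m/s = 20.15 m/day.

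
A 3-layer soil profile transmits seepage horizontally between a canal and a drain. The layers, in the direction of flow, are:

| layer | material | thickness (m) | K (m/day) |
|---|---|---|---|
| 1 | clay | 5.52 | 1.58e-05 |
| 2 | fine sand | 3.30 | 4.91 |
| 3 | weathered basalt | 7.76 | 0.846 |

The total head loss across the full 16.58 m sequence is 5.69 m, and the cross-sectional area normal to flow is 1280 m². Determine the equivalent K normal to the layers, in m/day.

Flow is perpendicular to layering, so the layers act in series and the equivalent K is the thickness-weighted harmonic mean.
Total thickness L = 5.52 + 3.30 + 7.76 = 16.58 m.
Σ(b_i/K_i) = 5.52/1.58e-05 + 3.30/4.91 + 7.76/0.846 = 3.494e+05 d.
K_eq = L / Σ(b_i/K_i) = 16.58 / 3.494e+05 = 4.746e-05 m/day.

4.75e-05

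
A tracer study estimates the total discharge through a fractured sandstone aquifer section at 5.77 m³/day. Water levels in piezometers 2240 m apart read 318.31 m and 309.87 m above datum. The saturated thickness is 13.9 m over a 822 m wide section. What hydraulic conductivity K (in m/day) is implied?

0.134

Cross-sectional area A = 822 × 13.9 = 11426 m².
Hydraulic gradient i = (318.31 − 309.87) / 2240 = 8.44 / 2240 = 0.003768.
From Q = K·A·i, K = Q / (A·i) = 5.77 / (11426 × 0.003768) = 0.1340 m/day.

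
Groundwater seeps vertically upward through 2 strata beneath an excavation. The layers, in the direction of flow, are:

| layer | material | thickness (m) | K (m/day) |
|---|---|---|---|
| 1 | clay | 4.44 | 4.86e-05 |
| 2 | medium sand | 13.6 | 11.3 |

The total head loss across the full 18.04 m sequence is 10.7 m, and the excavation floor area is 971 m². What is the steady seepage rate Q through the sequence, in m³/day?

0.114

Flow is perpendicular to layering, so the layers act in series and the equivalent K is the thickness-weighted harmonic mean.
Total thickness L = 4.44 + 13.6 = 18.04 m.
Σ(b_i/K_i) = 4.44/4.86e-05 + 13.6/11.3 = 91359 d.
K_eq = L / Σ(b_i/K_i) = 18.04 / 91359 = 0.0001975 m/day.
Q = K_eq · A · (Δh/L) = 0.0001975 × 971 × (10.7/18.04) = 0.1137 m³/day.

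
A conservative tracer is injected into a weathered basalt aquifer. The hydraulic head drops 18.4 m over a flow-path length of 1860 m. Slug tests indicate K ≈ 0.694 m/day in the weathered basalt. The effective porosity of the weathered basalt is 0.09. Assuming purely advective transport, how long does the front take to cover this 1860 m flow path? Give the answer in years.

66.8

Hydraulic gradient i = Δh / L = 18.4 / 1860 = 0.009892.
Darcy flux q = K · i = 0.6940 × 0.009892 = 0.006865 m/day.
Seepage velocity v = q / n_e = 0.006865 / 0.09 = 0.07628 m/day.
Travel time t = L / v = 1860 / 0.07628 = 24383 days = 66.76 years.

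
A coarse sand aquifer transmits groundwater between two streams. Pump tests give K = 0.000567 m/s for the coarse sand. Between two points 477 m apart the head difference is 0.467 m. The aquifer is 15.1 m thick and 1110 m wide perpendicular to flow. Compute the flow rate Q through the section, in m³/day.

Convert K: 0.000567 m/s × 86400 = 48.99 m/day.
Cross-sectional area A = 1110 × 15.1 = 16761 m².
Hydraulic gradient i = Δh / L = 0.467 / 477 = 0.0009790.
Darcy's law: Q = K · A · i = 48.99 × 16761 × 0.0009790 = 803.9 m³/day.

804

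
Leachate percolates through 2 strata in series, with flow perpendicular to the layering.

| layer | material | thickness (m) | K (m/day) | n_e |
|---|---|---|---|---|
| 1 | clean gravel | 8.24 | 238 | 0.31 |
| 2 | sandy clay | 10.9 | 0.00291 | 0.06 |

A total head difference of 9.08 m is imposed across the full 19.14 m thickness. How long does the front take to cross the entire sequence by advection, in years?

3.62

With flow normal to the layers, continuity requires the same specific discharge q through every layer.
Σ(b_i/K_i) = 8.24/238 + 10.9/0.00291 = 3746 d.
q = Δh / Σ(b_i/K_i) = 9.08 / 3746 = 0.002424 m/day.
In each layer the seepage velocity is v_i = q/n_i, so the layer transit time is t_i = b_i·n_i / q:
  layer 1 (clean gravel): t_1 = 8.24 × 0.31 / 0.002424 = 1054 d
  layer 2 (sandy clay): t_2 = 10.9 × 0.06 / 0.002424 = 269.8 d
Total t = Σ t_i = 1324 days = 3.624 years.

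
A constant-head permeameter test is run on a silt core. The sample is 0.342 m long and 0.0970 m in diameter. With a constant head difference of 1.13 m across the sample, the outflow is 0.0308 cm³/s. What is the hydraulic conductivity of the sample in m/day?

Cross-sectional area A = π·(d/2)² = π × (0.0970/2)² = 0.007390 m².
Convert discharge: 0.0308 cm³/s = 3.080e-08 m³/s.
Darcy's law rearranged: K = Q·L / (A·Δh) = 3.080e-08 × 0.342 / (0.007390 × 1.13) = 1.261e-06 m/s = 0.1090 m/day.

0.109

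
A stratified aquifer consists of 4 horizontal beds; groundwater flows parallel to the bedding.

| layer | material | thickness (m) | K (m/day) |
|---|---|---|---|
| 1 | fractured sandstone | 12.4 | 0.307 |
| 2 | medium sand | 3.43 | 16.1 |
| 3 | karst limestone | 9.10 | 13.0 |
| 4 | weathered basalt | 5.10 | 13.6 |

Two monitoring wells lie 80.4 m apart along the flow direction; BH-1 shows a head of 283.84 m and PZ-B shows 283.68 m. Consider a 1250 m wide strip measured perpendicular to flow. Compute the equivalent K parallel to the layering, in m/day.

8.21

Flow is parallel to layering, so each bed carries its own Darcy discharge and the transmissivities add.
Σ(K_i·b_i) = 0.307×12.4 + 16.1×3.43 + 13.0×9.10 + 13.6×5.10 = 246.7 m²/day.
Total thickness b = 30.03 m, so K_eq = Σ(K_i·b_i)/b = 8.215 m/day.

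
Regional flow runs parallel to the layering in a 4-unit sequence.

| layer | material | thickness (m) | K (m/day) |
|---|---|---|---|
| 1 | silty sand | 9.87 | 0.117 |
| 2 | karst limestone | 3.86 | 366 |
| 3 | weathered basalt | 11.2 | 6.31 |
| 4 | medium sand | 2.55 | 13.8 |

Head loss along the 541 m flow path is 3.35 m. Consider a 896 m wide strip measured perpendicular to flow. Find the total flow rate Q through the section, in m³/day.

8430

Flow is parallel to layering, so each bed carries its own Darcy discharge and the transmissivities add.
Σ(K_i·b_i) = 0.117×9.87 + 366×3.86 + 6.31×11.2 + 13.8×2.55 = 1520 m²/day.
Hydraulic gradient i = Δh / L = 3.35 / 541 = 0.006192.
Q = Σ(K_i·b_i) · W · i = 1520 × 896 × 0.006192 = 8432 m³/day.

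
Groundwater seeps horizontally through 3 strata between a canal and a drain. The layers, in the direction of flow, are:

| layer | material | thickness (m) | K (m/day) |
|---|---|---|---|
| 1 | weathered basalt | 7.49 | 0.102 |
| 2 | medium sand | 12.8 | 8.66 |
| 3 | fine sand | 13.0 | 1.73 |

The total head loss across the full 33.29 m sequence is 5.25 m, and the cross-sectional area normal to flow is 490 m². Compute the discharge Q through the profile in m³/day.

Flow is perpendicular to layering, so the layers act in series and the equivalent K is the thickness-weighted harmonic mean.
Total thickness L = 7.49 + 12.8 + 13.0 = 33.29 m.
Σ(b_i/K_i) = 7.49/0.102 + 12.8/8.66 + 13.0/1.73 = 82.42 d.
K_eq = L / Σ(b_i/K_i) = 33.29 / 82.42 = 0.4039 m/day.
Q = K_eq · A · (Δh/L) = 0.4039 × 490 × (5.25/33.29) = 31.21 m³/day.

31.2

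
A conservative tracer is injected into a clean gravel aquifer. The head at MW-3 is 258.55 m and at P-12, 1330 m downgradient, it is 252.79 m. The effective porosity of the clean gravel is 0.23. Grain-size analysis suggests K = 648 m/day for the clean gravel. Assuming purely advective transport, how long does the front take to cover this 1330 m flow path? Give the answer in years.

Hydraulic gradient i = (258.55 − 252.79) / 1330 = 5.76 / 1330 = 0.004331.
Darcy flux q = K · i = 648.0 × 0.004331 = 2.806 m/day.
Seepage velocity v = q / n_e = 2.806 / 0.23 = 12.20 m/day.
Travel time t = L / v = 1330 / 12.20 = 109.0 days = 0.2984 years.

0.298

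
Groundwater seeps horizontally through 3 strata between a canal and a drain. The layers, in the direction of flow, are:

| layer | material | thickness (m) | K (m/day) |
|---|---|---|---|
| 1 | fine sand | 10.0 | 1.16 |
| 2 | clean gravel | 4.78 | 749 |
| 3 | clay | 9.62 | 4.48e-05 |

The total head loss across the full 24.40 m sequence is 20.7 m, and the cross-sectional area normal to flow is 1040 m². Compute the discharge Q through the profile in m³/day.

Flow is perpendicular to layering, so the layers act in series and the equivalent K is the thickness-weighted harmonic mean.
Total thickness L = 10.0 + 4.78 + 9.62 = 24.40 m.
Σ(b_i/K_i) = 10.0/1.16 + 4.78/749 + 9.62/4.48e-05 = 2.147e+05 d.
K_eq = L / Σ(b_i/K_i) = 24.40 / 2.147e+05 = 0.0001136 m/day.
Q = K_eq · A · (Δh/L) = 0.0001136 × 1040 × (20.7/24.40) = 0.1003 m³/day.

0.100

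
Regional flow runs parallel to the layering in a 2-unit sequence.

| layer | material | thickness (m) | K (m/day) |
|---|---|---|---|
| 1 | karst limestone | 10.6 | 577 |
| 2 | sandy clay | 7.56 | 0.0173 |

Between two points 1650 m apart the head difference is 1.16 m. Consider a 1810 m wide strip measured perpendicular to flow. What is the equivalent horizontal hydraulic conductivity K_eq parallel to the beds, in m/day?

Flow is parallel to layering, so each bed carries its own Darcy discharge and the transmissivities add.
Σ(K_i·b_i) = 577×10.6 + 0.0173×7.56 = 6116 m²/day.
Total thickness b = 18.16 m, so K_eq = Σ(K_i·b_i)/b = 336.8 m/day.

337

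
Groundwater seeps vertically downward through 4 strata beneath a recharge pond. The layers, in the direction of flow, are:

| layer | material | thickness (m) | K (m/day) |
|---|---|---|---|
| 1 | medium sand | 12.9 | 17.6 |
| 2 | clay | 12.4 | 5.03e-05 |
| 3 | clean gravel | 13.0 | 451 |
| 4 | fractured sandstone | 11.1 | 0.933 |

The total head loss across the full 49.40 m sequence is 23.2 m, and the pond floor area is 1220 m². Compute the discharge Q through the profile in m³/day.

Flow is perpendicular to layering, so the layers act in series and the equivalent K is the thickness-weighted harmonic mean.
Total thickness L = 12.9 + 12.4 + 13.0 + 11.1 = 49.40 m.
Σ(b_i/K_i) = 12.9/17.6 + 12.4/5.03e-05 + 13.0/451 + 11.1/0.933 = 2.465e+05 d.
K_eq = L / Σ(b_i/K_i) = 49.40 / 2.465e+05 = 0.0002004 m/day.
Q = K_eq · A · (Δh/L) = 0.0002004 × 1220 × (23.2/49.40) = 0.1148 m³/day.

0.115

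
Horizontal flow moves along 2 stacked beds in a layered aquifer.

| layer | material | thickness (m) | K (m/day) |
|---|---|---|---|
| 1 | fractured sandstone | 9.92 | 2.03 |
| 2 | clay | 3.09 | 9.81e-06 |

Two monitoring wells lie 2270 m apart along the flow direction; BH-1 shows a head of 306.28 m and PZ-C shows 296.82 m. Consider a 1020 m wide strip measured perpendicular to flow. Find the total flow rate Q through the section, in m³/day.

Flow is parallel to layering, so each bed carries its own Darcy discharge and the transmissivities add.
Σ(K_i·b_i) = 2.03×9.92 + 9.81e-06×3.09 = 20.14 m²/day.
Hydraulic gradient i = (306.28 − 296.82) / 2270 = 9.46 / 2270 = 0.004167.
Q = Σ(K_i·b_i) · W · i = 20.14 × 1020 × 0.004167 = 85.60 m³/day.

85.6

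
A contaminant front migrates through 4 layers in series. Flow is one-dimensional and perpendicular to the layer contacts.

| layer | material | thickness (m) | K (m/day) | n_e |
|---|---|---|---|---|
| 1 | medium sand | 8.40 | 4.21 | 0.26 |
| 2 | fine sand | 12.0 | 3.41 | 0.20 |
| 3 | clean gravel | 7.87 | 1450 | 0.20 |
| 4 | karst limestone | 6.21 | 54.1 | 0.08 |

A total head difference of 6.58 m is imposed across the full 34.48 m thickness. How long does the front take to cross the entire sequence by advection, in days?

With flow normal to the layers, continuity requires the same specific discharge q through every layer.
Σ(b_i/K_i) = 8.40/4.21 + 12.0/3.41 + 7.87/1450 + 6.21/54.1 = 5.635 d.
q = Δh / Σ(b_i/K_i) = 6.58 / 5.635 = 1.168 m/day.
In each layer the seepage velocity is v_i = q/n_i, so the layer transit time is t_i = b_i·n_i / q:
  layer 1 (medium sand): t_1 = 8.40 × 0.26 / 1.168 = 1.870 d
  layer 2 (fine sand): t_2 = 12.0 × 0.20 / 1.168 = 2.055 d
  layer 3 (clean gravel): t_3 = 7.87 × 0.20 / 1.168 = 1.348 d
  layer 4 (karst limestone): t_4 = 6.21 × 0.08 / 1.168 = 0.4254 d
Total t = Σ t_i = 5.699 days.

5.70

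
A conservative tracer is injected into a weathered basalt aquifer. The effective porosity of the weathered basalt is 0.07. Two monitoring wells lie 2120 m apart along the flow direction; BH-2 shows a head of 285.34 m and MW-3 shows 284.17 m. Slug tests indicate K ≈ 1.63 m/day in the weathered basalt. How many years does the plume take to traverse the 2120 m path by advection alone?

452

Hydraulic gradient i = (285.34 − 284.17) / 2120 = 1.17 / 2120 = 0.0005519.
Darcy flux q = K · i = 1.630 × 0.0005519 = 0.0008996 m/day.
Seepage velocity v = q / n_e = 0.0008996 / 0.07 = 0.01285 m/day.
Travel time t = L / v = 2120 / 0.01285 = 1.650e+05 days = 451.7 years.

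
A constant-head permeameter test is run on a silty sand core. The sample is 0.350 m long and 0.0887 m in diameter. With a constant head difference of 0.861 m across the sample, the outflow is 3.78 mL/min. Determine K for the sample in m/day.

Cross-sectional area A = π·(d/2)² = π × (0.0887/2)² = 0.006179 m².
Convert discharge: 3.78 mL/min = 6.300e-08 m³/s.
Darcy's law rearranged: K = Q·L / (A·Δh) = 6.300e-08 × 0.350 / (0.006179 × 0.861) = 4.144e-06 m/s = 0.3581 m/day.

0.358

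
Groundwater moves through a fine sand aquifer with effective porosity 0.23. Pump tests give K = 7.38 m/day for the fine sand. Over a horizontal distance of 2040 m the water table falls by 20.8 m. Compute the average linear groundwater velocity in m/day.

0.327

Hydraulic gradient i = Δh / L = 20.8 / 2040 = 0.01020.
Darcy flux q = K · i = 7.380 × 0.01020 = 0.07525 m/day.
Seepage velocity v = q / n_e = 0.07525 / 0.23 = 0.3272 m/day.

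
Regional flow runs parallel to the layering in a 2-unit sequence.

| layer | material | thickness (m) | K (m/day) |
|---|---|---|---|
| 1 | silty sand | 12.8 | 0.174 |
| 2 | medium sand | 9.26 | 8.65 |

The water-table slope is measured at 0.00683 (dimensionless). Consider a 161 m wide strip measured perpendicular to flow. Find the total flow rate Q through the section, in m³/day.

90.5

Flow is parallel to layering, so each bed carries its own Darcy discharge and the transmissivities add.
Σ(K_i·b_i) = 0.174×12.8 + 8.65×9.26 = 82.33 m²/day.
Hydraulic gradient i = 0.00683.
Q = Σ(K_i·b_i) · W · i = 82.33 × 161 × 0.006830 = 90.53 m³/day.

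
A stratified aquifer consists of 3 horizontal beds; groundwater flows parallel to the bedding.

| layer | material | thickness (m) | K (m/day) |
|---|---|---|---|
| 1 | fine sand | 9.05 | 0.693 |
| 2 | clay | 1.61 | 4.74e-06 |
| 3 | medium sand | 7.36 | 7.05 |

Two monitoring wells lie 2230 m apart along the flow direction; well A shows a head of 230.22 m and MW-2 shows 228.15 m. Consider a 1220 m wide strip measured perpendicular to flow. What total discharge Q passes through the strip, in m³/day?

65.9

Flow is parallel to layering, so each bed carries its own Darcy discharge and the transmissivities add.
Σ(K_i·b_i) = 0.693×9.05 + 4.74e-06×1.61 + 7.05×7.36 = 58.16 m²/day.
Hydraulic gradient i = (230.22 − 228.15) / 2230 = 2.07 / 2230 = 0.0009283.
Q = Σ(K_i·b_i) · W · i = 58.16 × 1220 × 0.0009283 = 65.86 m³/day.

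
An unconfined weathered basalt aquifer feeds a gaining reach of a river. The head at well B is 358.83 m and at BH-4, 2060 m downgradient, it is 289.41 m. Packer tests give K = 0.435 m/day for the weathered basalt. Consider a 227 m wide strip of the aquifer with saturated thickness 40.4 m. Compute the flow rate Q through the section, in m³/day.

Cross-sectional area A = 227 × 40.4 = 9171 m².
Hydraulic gradient i = (358.83 − 289.41) / 2060 = 69.42 / 2060 = 0.03370.
Darcy's law: Q = K · A · i = 0.4350 × 9171 × 0.03370 = 134.4 m³/day.

134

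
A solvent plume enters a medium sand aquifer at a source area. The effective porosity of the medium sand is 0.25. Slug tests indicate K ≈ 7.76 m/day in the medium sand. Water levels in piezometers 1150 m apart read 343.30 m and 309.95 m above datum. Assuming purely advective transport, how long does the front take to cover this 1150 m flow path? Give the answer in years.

3.50

Hydraulic gradient i = (343.30 − 309.95) / 1150 = 33.35 / 1150 = 0.02900.
Darcy flux q = K · i = 7.760 × 0.02900 = 0.2250 m/day.
Seepage velocity v = q / n_e = 0.2250 / 0.25 = 0.9002 m/day.
Travel time t = L / v = 1150 / 0.9002 = 1278 days = 3.498 years.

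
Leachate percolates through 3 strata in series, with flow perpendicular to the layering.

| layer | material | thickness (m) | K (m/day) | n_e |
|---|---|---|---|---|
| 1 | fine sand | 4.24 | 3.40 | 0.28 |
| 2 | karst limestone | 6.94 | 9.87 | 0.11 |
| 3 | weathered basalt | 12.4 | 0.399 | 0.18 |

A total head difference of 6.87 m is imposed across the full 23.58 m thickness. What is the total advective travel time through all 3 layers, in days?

With flow normal to the layers, continuity requires the same specific discharge q through every layer.
Σ(b_i/K_i) = 4.24/3.40 + 6.94/9.87 + 12.4/0.399 = 33.03 d.
q = Δh / Σ(b_i/K_i) = 6.87 / 33.03 = 0.2080 m/day.
In each layer the seepage velocity is v_i = q/n_i, so the layer transit time is t_i = b_i·n_i / q:
  layer 1 (fine sand): t_1 = 4.24 × 0.28 / 0.2080 = 5.708 d
  layer 2 (karst limestone): t_2 = 6.94 × 0.11 / 0.2080 = 3.670 d
  layer 3 (weathered basalt): t_3 = 12.4 × 0.18 / 0.2080 = 10.73 d
Total t = Σ t_i = 20.11 days.

20.1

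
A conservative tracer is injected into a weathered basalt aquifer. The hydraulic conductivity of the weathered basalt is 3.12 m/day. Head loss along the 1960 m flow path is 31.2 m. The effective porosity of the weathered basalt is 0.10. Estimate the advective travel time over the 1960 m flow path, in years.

10.8

Hydraulic gradient i = Δh / L = 31.2 / 1960 = 0.01592.
Darcy flux q = K · i = 3.120 × 0.01592 = 0.04967 m/day.
Seepage velocity v = q / n_e = 0.04967 / 0.10 = 0.4967 m/day.
Travel time t = L / v = 1960 / 0.4967 = 3946 days = 10.80 years.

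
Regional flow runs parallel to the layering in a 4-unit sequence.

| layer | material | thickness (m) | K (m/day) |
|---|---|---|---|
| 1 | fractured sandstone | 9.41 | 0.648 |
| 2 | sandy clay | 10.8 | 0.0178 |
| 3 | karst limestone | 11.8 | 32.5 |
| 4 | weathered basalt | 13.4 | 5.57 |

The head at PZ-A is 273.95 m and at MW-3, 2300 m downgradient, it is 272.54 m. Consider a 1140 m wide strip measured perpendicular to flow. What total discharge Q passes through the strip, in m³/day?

325

Flow is parallel to layering, so each bed carries its own Darcy discharge and the transmissivities add.
Σ(K_i·b_i) = 0.648×9.41 + 0.0178×10.8 + 32.5×11.8 + 5.57×13.4 = 464.4 m²/day.
Hydraulic gradient i = (273.95 − 272.54) / 2300 = 1.41 / 2300 = 0.0006130.
Q = Σ(K_i·b_i) · W · i = 464.4 × 1140 × 0.0006130 = 324.6 m³/day.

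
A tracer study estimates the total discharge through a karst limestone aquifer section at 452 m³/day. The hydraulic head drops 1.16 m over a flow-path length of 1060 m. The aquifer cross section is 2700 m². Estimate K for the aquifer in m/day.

153

Hydraulic gradient i = Δh / L = 1.16 / 1060 = 0.001094.
From Q = K·A·i, K = Q / (A·i) = 452 / (2700 × 0.001094) = 153.0 m/day.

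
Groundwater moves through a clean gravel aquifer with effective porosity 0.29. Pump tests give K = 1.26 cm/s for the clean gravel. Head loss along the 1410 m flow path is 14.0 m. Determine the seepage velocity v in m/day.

37.3

Convert K: 1.26 cm/s × 864 = 1089 m/day.
Hydraulic gradient i = Δh / L = 14.0 / 1410 = 0.009929.
Darcy flux q = K · i = 1089 × 0.009929 = 10.81 m/day.
Seepage velocity v = q / n_e = 10.81 / 0.29 = 37.27 m/day.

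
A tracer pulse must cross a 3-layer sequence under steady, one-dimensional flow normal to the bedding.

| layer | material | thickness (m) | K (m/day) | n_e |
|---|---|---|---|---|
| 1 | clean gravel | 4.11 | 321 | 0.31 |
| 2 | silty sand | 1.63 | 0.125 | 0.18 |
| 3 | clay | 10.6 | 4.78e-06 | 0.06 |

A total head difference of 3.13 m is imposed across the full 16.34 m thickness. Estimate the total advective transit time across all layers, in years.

With flow normal to the layers, continuity requires the same specific discharge q through every layer.
Σ(b_i/K_i) = 4.11/321 + 1.63/0.125 + 10.6/4.78e-06 = 2.218e+06 d.
q = Δh / Σ(b_i/K_i) = 3.13 / 2.218e+06 = 1.411e-06 m/day.
In each layer the seepage velocity is v_i = q/n_i, so the layer transit time is t_i = b_i·n_i / q:
  layer 1 (clean gravel): t_1 = 4.11 × 0.31 / 1.411e-06 = 9.027e+05 d
  layer 2 (silty sand): t_2 = 1.63 × 0.18 / 1.411e-06 = 2.079e+05 d
  layer 3 (clay): t_3 = 10.6 × 0.06 / 1.411e-06 = 4.506e+05 d
Total t = Σ t_i = 1.561e+06 days = 4274 years.

4270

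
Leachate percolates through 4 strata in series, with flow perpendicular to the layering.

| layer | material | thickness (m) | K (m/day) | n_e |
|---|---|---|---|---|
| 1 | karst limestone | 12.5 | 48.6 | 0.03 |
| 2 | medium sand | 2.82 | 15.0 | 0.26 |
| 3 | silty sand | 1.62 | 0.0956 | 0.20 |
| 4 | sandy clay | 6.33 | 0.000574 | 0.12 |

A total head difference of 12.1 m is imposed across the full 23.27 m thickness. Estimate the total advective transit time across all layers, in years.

With flow normal to the layers, continuity requires the same specific discharge q through every layer.
Σ(b_i/K_i) = 12.5/48.6 + 2.82/15.0 + 1.62/0.0956 + 6.33/0.000574 = 11045 d.
q = Δh / Σ(b_i/K_i) = 12.1 / 11045 = 0.001095 m/day.
In each layer the seepage velocity is v_i = q/n_i, so the layer transit time is t_i = b_i·n_i / q:
  layer 1 (karst limestone): t_1 = 12.5 × 0.03 / 0.001095 = 342.3 d
  layer 2 (medium sand): t_2 = 2.82 × 0.26 / 0.001095 = 669.3 d
  layer 3 (silty sand): t_3 = 1.62 × 0.20 / 0.001095 = 295.8 d
  layer 4 (sandy clay): t_4 = 6.33 × 0.12 / 0.001095 = 693.4 d
Total t = Σ t_i = 2001 days = 5.478 years.

5.48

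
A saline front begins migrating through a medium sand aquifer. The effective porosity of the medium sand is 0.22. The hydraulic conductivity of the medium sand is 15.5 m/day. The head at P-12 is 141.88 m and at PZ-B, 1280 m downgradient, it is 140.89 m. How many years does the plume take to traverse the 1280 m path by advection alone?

Hydraulic gradient i = (141.88 − 140.89) / 1280 = 0.99 / 1280 = 0.0007734.
Darcy flux q = K · i = 15.50 × 0.0007734 = 0.01199 m/day.
Seepage velocity v = q / n_e = 0.01199 / 0.22 = 0.05449 m/day.
Travel time t = L / v = 1280 / 0.05449 = 23490 days = 64.31 years.

64.3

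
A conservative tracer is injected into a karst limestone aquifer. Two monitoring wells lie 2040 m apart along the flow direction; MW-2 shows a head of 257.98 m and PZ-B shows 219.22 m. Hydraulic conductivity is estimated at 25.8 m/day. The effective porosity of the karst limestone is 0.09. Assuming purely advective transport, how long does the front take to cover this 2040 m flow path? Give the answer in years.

Hydraulic gradient i = (257.98 − 219.22) / 2040 = 38.76 / 2040 = 0.01900.
Darcy flux q = K · i = 25.80 × 0.01900 = 0.4902 m/day.
Seepage velocity v = q / n_e = 0.4902 / 0.09 = 5.447 m/day.
Travel time t = L / v = 2040 / 5.447 = 374.5 days = 1.025 years.

1.03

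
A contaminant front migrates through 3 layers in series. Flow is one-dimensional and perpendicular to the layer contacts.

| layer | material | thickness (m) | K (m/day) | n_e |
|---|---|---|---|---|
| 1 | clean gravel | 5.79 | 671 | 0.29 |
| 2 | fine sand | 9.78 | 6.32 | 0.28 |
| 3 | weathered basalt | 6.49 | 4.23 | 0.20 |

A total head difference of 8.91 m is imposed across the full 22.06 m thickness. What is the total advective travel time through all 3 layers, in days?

1.98

With flow normal to the layers, continuity requires the same specific discharge q through every layer.
Σ(b_i/K_i) = 5.79/671 + 9.78/6.32 + 6.49/4.23 = 3.090 d.
q = Δh / Σ(b_i/K_i) = 8.91 / 3.090 = 2.883 m/day.
In each layer the seepage velocity is v_i = q/n_i, so the layer transit time is t_i = b_i·n_i / q:
  layer 1 (clean gravel): t_1 = 5.79 × 0.29 / 2.883 = 0.5824 d
  layer 2 (fine sand): t_2 = 9.78 × 0.28 / 2.883 = 0.9498 d
  layer 3 (weathered basalt): t_3 = 6.49 × 0.20 / 2.883 = 0.4502 d
Total t = Σ t_i = 1.982 days.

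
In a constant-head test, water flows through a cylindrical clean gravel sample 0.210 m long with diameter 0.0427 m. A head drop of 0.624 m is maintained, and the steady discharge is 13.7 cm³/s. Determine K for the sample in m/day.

Cross-sectional area A = π·(d/2)² = π × (0.0427/2)² = 0.001432 m².
Convert discharge: 13.7 cm³/s = 1.370e-05 m³/s.
Darcy's law rearranged: K = Q·L / (A·Δh) = 1.370e-05 × 0.210 / (0.001432 × 0.624) = 0.003220 m/s = 278.2 m/day.

278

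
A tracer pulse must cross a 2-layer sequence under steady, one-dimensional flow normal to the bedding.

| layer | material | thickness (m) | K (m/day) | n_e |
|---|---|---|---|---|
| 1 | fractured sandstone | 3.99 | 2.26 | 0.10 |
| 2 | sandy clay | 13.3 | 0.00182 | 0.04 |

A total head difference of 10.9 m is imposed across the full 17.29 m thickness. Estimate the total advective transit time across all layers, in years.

1.71

With flow normal to the layers, continuity requires the same specific discharge q through every layer.
Σ(b_i/K_i) = 3.99/2.26 + 13.3/0.00182 = 7309 d.
q = Δh / Σ(b_i/K_i) = 10.9 / 7309 = 0.001491 m/day.
In each layer the seepage velocity is v_i = q/n_i, so the layer transit time is t_i = b_i·n_i / q:
  layer 1 (fractured sandstone): t_1 = 3.99 × 0.10 / 0.001491 = 267.6 d
  layer 2 (sandy clay): t_2 = 13.3 × 0.04 / 0.001491 = 356.8 d
Total t = Σ t_i = 624.3 days = 1.709 years.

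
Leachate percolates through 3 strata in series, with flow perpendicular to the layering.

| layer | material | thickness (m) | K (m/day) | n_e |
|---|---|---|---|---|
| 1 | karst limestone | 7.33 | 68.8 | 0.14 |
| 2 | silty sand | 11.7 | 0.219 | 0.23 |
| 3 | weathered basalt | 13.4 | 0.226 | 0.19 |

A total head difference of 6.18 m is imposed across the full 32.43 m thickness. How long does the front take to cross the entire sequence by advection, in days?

114

With flow normal to the layers, continuity requires the same specific discharge q through every layer.
Σ(b_i/K_i) = 7.33/68.8 + 11.7/0.219 + 13.4/0.226 = 112.8 d.
q = Δh / Σ(b_i/K_i) = 6.18 / 112.8 = 0.05478 m/day.
In each layer the seepage velocity is v_i = q/n_i, so the layer transit time is t_i = b_i·n_i / q:
  layer 1 (karst limestone): t_1 = 7.33 × 0.14 / 0.05478 = 18.73 d
  layer 2 (silty sand): t_2 = 11.7 × 0.23 / 0.05478 = 49.13 d
  layer 3 (weathered basalt): t_3 = 13.4 × 0.19 / 0.05478 = 46.48 d
Total t = Σ t_i = 114.3 days.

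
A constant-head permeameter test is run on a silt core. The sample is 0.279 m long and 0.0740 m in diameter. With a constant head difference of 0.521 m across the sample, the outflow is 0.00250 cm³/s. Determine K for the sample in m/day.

Cross-sectional area A = π·(d/2)² = π × (0.0740/2)² = 0.004301 m².
Convert discharge: 0.00250 cm³/s = 2.500e-09 m³/s.
Darcy's law rearranged: K = Q·L / (A·Δh) = 2.500e-09 × 0.279 / (0.004301 × 0.521) = 3.113e-07 m/s = 0.02689 m/day.

0.0269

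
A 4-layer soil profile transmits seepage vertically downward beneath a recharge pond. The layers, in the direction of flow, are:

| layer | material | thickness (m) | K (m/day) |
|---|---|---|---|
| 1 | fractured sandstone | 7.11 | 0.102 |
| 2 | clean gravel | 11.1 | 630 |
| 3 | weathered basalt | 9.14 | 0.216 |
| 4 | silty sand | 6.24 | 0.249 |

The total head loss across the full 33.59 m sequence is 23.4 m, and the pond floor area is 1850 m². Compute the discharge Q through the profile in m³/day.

316

Flow is perpendicular to layering, so the layers act in series and the equivalent K is the thickness-weighted harmonic mean.
Total thickness L = 7.11 + 11.1 + 9.14 + 6.24 = 33.59 m.
Σ(b_i/K_i) = 7.11/0.102 + 11.1/630 + 9.14/0.216 + 6.24/0.249 = 137.1 d.
K_eq = L / Σ(b_i/K_i) = 33.59 / 137.1 = 0.2450 m/day.
Q = K_eq · A · (Δh/L) = 0.2450 × 1850 × (23.4/33.59) = 315.8 m³/day.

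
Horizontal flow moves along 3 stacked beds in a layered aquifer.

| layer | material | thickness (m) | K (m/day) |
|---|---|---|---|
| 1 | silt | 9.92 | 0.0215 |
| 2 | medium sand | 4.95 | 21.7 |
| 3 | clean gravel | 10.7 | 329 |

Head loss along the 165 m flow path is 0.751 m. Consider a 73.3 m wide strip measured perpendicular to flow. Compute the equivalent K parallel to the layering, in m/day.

Flow is parallel to layering, so each bed carries its own Darcy discharge and the transmissivities add.
Σ(K_i·b_i) = 0.0215×9.92 + 21.7×4.95 + 329×10.7 = 3628 m²/day.
Total thickness b = 25.57 m, so K_eq = Σ(K_i·b_i)/b = 141.9 m/day.

142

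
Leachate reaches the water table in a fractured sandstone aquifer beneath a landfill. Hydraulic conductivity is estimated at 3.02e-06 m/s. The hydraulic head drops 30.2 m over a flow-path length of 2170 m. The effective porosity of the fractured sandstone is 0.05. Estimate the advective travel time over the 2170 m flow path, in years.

Convert K: 3.02e-06 m/s × 86400 = 0.2609 m/day.
Hydraulic gradient i = Δh / L = 30.2 / 2170 = 0.01392.
Darcy flux q = K · i = 0.2609 × 0.01392 = 0.003631 m/day.
Seepage velocity v = q / n_e = 0.003631 / 0.05 = 0.07263 m/day.
Travel time t = L / v = 2170 / 0.07263 = 29879 days = 81.80 years.

81.8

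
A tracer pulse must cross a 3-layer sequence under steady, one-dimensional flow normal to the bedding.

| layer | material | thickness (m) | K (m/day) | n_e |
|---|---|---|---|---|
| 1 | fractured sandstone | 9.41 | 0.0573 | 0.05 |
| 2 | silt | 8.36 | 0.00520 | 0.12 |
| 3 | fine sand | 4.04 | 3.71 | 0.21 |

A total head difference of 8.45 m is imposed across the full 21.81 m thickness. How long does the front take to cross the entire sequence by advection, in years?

1.33

With flow normal to the layers, continuity requires the same specific discharge q through every layer.
Σ(b_i/K_i) = 9.41/0.0573 + 8.36/0.00520 + 4.04/3.71 = 1773 d.
q = Δh / Σ(b_i/K_i) = 8.45 / 1773 = 0.004766 m/day.
In each layer the seepage velocity is v_i = q/n_i, so the layer transit time is t_i = b_i·n_i / q:
  layer 1 (fractured sandstone): t_1 = 9.41 × 0.05 / 0.004766 = 98.72 d
  layer 2 (silt): t_2 = 8.36 × 0.12 / 0.004766 = 210.5 d
  layer 3 (fine sand): t_3 = 4.04 × 0.21 / 0.004766 = 178.0 d
Total t = Σ t_i = 487.2 days = 1.334 years.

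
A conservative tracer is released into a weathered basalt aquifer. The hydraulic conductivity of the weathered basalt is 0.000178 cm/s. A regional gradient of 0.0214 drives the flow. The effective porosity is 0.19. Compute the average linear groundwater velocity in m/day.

0.0173

Convert K: 0.000178 cm/s × 864 = 0.1538 m/day.
Hydraulic gradient i = 0.0214.
Darcy flux q = K · i = 0.1538 × 0.02140 = 0.003291 m/day.
Seepage velocity v = q / n_e = 0.003291 / 0.19 = 0.01732 m/day.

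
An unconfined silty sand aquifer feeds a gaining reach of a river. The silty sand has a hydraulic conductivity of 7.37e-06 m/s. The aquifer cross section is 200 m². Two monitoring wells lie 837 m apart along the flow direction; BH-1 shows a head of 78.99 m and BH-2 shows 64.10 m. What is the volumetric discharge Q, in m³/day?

Convert K: 7.37e-06 m/s × 86400 = 0.6368 m/day.
Hydraulic gradient i = (78.99 − 64.10) / 837 = 14.89 / 837 = 0.01779.
Darcy's law: Q = K · A · i = 0.6368 × 200.0 × 0.01779 = 2.266 m³/day.

2.27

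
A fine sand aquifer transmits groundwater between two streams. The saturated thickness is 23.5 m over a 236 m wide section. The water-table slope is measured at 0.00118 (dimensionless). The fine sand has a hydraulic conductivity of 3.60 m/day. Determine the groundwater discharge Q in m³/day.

Cross-sectional area A = 236 × 23.5 = 5546 m².
Hydraulic gradient i = 0.00118.
Darcy's law: Q = K · A · i = 3.600 × 5546 × 0.001180 = 23.56 m³/day.

23.6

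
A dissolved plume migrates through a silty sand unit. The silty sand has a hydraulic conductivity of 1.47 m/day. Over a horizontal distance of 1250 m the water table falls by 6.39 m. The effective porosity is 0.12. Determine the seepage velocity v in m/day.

Hydraulic gradient i = Δh / L = 6.39 / 1250 = 0.005112.
Darcy flux q = K · i = 1.470 × 0.005112 = 0.007515 m/day.
Seepage velocity v = q / n_e = 0.007515 / 0.12 = 0.06262 m/day.

0.0626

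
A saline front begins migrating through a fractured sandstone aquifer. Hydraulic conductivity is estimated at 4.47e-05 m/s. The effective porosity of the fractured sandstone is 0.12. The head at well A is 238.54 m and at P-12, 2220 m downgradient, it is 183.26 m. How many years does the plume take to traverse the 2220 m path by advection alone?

7.58

Convert K: 4.47e-05 m/s × 86400 = 3.862 m/day.
Hydraulic gradient i = (238.54 − 183.26) / 2220 = 55.28 / 2220 = 0.02490.
Darcy flux q = K · i = 3.862 × 0.02490 = 0.09617 m/day.
Seepage velocity v = q / n_e = 0.09617 / 0.12 = 0.8014 m/day.
Travel time t = L / v = 2220 / 0.8014 = 2770 days = 7.584 years.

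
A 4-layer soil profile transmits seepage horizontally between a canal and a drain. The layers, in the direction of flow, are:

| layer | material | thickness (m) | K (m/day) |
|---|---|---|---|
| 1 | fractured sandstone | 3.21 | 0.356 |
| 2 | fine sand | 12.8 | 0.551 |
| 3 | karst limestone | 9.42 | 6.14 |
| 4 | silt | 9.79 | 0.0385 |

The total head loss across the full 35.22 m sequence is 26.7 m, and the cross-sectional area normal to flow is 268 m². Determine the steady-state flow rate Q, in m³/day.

24.8

Flow is perpendicular to layering, so the layers act in series and the equivalent K is the thickness-weighted harmonic mean.
Total thickness L = 3.21 + 12.8 + 9.42 + 9.79 = 35.22 m.
Σ(b_i/K_i) = 3.21/0.356 + 12.8/0.551 + 9.42/6.14 + 9.79/0.0385 = 288.1 d.
K_eq = L / Σ(b_i/K_i) = 35.22 / 288.1 = 0.1223 m/day.
Q = K_eq · A · (Δh/L) = 0.1223 × 268 × (26.7/35.22) = 24.84 m³/day.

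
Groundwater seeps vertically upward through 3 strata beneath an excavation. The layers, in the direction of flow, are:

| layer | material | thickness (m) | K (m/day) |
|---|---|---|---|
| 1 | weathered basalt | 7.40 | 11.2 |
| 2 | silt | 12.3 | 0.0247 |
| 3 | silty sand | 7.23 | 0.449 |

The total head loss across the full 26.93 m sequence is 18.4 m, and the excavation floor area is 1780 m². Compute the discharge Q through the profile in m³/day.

Flow is perpendicular to layering, so the layers act in series and the equivalent K is the thickness-weighted harmonic mean.
Total thickness L = 7.40 + 12.3 + 7.23 = 26.93 m.
Σ(b_i/K_i) = 7.40/11.2 + 12.3/0.0247 + 7.23/0.449 = 514.7 d.
K_eq = L / Σ(b_i/K_i) = 26.93 / 514.7 = 0.05232 m/day.
Q = K_eq · A · (Δh/L) = 0.05232 × 1780 × (18.4/26.93) = 63.63 m³/day.

63.6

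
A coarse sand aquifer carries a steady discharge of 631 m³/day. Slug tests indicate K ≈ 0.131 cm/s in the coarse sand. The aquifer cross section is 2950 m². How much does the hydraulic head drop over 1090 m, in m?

2.06

Convert K: 0.131 cm/s × 864 = 113.2 m/day.
From Q = K·A·i, i = Q / (K·A) = 631 / (113.2 × 2950) = 0.001890.
Head loss Δh = i · L = 0.001890 × 1090 = 2.060 m.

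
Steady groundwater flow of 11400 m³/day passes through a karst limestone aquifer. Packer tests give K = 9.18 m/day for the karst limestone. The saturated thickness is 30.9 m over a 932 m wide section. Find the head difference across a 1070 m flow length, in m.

Cross-sectional area A = 932 × 30.9 = 28799 m².
From Q = K·A·i, i = Q / (K·A) = 11400 / (9.180 × 28799) = 0.04312.
Head loss Δh = i · L = 0.04312 × 1070 = 46.14 m.

46.1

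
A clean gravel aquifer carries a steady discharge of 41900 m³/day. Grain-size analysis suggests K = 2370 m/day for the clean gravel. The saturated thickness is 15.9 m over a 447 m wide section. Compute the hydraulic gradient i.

Cross-sectional area A = 447 × 15.9 = 7107 m².
From Q = K·A·i, i = Q / (K·A) = 41900 / (2370 × 7107) = 0.002487.

0.00249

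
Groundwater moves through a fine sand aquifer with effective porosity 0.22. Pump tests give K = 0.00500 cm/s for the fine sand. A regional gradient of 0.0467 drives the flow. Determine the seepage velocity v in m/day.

Convert K: 0.00500 cm/s × 864 = 4.320 m/day.
Hydraulic gradient i = 0.0467.
Darcy flux q = K · i = 4.320 × 0.04670 = 0.2017 m/day.
Seepage velocity v = q / n_e = 0.2017 / 0.22 = 0.9170 m/day.

0.917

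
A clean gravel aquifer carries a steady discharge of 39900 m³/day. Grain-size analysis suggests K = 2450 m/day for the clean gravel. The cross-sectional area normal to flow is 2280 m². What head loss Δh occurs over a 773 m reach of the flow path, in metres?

5.52

From Q = K·A·i, i = Q / (K·A) = 39900 / (2450 × 2280) = 0.007143.
Head loss Δh = i · L = 0.007143 × 773 = 5.521 m.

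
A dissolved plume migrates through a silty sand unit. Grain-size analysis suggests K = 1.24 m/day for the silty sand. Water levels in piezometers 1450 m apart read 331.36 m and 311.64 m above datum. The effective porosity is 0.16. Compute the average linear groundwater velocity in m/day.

Hydraulic gradient i = (331.36 − 311.64) / 1450 = 19.72 / 1450 = 0.01360.
Darcy flux q = K · i = 1.240 × 0.01360 = 0.01686 m/day.
Seepage velocity v = q / n_e = 0.01686 / 0.16 = 0.1054 m/day.

0.105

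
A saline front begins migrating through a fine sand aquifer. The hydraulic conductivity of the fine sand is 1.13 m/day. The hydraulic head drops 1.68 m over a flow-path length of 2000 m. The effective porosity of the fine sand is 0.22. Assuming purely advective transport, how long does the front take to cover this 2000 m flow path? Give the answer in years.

1270

Hydraulic gradient i = Δh / L = 1.68 / 2000 = 0.0008400.
Darcy flux q = K · i = 1.130 × 0.0008400 = 0.0009492 m/day.
Seepage velocity v = q / n_e = 0.0009492 / 0.22 = 0.004315 m/day.
Travel time t = L / v = 2000 / 0.004315 = 4.635e+05 days = 1269 years.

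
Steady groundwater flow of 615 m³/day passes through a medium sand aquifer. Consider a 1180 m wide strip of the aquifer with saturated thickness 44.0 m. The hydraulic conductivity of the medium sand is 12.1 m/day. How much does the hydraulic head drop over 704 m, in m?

0.689

Cross-sectional area A = 1180 × 44.0 = 51920 m².
From Q = K·A·i, i = Q / (K·A) = 615 / (12.10 × 51920) = 0.0009789.
Head loss Δh = i · L = 0.0009789 × 704 = 0.6892 m.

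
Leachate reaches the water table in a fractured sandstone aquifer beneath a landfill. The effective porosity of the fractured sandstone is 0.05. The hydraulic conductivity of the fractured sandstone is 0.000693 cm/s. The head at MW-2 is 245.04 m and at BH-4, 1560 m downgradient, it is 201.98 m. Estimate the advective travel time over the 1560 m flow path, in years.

12.9

Convert K: 0.000693 cm/s × 864 = 0.5988 m/day.
Hydraulic gradient i = (245.04 − 201.98) / 1560 = 43.06 / 1560 = 0.02760.
Darcy flux q = K · i = 0.5988 × 0.02760 = 0.01653 m/day.
Seepage velocity v = q / n_e = 0.01653 / 0.05 = 0.3305 m/day.
Travel time t = L / v = 1560 / 0.3305 = 4720 days = 12.92 years.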